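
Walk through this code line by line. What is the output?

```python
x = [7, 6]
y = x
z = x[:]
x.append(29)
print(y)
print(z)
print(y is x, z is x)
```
[7, 6, 29]
[7, 6]
True False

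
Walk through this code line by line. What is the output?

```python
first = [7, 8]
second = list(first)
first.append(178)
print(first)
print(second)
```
[7, 8, 178]
[7, 8]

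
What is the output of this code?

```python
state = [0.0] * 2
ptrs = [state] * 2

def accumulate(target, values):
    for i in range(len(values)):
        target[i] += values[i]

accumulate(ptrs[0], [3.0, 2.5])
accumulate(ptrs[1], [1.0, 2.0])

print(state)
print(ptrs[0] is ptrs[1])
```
[4.0, 4.5]
True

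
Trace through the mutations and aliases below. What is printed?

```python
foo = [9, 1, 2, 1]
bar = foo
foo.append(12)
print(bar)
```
[9, 1, 2, 1, 12]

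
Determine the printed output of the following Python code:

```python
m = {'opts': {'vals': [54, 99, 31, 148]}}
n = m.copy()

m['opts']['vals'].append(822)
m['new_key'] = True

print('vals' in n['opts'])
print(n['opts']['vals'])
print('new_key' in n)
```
True
[54, 99, 31, 148, 822]
False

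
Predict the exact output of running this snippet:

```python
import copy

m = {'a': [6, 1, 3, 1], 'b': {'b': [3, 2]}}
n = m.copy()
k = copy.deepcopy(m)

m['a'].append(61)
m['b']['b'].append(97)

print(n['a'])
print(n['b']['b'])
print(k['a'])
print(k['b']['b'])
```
[6, 1, 3, 1, 61]
[3, 2, 97]
[6, 1, 3, 1]
[3, 2]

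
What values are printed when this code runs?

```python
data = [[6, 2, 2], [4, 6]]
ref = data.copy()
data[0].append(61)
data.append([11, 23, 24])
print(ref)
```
[[6, 2, 2, 61], [4, 6]]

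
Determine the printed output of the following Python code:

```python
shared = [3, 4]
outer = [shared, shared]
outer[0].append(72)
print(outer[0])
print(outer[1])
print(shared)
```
[3, 4, 72]
[3, 4, 72]
[3, 4, 72]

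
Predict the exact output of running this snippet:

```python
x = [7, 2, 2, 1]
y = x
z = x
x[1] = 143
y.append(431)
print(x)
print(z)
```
[7, 143, 2, 1, 431]
[7, 143, 2, 1, 431]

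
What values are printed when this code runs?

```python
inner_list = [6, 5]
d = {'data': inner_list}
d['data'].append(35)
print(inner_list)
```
[6, 5, 35]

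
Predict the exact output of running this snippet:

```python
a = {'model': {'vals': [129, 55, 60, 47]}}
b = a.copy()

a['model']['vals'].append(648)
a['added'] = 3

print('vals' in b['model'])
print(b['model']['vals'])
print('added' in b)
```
True
[129, 55, 60, 47, 648]
False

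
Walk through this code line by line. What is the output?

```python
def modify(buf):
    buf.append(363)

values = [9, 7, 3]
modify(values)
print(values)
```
[9, 7, 3, 363]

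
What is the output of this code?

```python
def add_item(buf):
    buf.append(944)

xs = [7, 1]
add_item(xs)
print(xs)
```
[7, 1, 944]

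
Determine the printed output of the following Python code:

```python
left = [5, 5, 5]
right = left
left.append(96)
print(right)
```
[5, 5, 5, 96]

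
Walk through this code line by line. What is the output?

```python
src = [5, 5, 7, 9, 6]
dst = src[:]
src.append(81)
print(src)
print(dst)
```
[5, 5, 7, 9, 6, 81]
[5, 5, 7, 9, 6]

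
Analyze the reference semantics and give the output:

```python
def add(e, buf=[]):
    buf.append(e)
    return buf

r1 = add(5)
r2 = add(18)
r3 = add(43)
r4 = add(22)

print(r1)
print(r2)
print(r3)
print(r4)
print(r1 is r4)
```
[5, 18, 43, 22]
[5, 18, 43, 22]
[5, 18, 43, 22]
[5, 18, 43, 22]
True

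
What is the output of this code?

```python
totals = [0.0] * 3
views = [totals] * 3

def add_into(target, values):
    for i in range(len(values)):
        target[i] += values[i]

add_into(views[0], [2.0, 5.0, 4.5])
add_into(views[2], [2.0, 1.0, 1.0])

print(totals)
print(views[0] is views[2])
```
[4.0, 6.0, 5.5]
True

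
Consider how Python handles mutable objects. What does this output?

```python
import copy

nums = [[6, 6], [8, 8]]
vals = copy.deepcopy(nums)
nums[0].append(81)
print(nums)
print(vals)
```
[[6, 6, 81], [8, 8]]
[[6, 6], [8, 8]]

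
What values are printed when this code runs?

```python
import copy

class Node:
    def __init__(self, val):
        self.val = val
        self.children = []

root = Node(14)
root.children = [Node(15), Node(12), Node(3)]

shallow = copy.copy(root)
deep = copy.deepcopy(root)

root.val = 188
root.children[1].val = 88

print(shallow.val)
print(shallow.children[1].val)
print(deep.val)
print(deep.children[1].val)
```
14
88
14
12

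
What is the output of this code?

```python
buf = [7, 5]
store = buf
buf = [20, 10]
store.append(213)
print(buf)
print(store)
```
[20, 10]
[7, 5, 213]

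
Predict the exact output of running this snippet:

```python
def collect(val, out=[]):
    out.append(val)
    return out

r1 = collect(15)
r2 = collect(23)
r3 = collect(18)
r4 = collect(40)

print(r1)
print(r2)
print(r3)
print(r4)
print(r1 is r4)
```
[15, 23, 18, 40]
[15, 23, 18, 40]
[15, 23, 18, 40]
[15, 23, 18, 40]
True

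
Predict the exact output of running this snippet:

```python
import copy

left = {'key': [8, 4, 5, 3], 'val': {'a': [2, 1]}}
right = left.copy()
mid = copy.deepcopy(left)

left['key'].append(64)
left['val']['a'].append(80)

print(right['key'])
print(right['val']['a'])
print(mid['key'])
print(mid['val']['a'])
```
[8, 4, 5, 3, 64]
[2, 1, 80]
[8, 4, 5, 3]
[2, 1]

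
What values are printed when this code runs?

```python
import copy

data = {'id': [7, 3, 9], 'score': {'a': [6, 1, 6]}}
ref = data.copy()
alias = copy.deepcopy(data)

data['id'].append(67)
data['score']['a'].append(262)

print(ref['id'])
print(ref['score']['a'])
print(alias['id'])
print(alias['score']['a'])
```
[7, 3, 9, 67]
[6, 1, 6, 262]
[7, 3, 9]
[6, 1, 6]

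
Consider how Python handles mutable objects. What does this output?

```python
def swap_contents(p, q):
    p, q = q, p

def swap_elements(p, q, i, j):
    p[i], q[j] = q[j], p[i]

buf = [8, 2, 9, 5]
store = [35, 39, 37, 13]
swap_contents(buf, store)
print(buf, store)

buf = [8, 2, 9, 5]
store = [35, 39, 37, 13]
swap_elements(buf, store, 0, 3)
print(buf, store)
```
[8, 2, 9, 5] [35, 39, 37, 13]
[13, 2, 9, 5] [35, 39, 37, 8]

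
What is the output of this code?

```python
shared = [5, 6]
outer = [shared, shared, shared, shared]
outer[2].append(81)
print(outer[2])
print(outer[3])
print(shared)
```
[5, 6, 81]
[5, 6, 81]
[5, 6, 81]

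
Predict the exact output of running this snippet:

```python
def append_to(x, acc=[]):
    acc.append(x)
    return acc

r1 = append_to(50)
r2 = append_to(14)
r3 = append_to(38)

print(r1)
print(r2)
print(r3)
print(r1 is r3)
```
[50, 14, 38]
[50, 14, 38]
[50, 14, 38]
True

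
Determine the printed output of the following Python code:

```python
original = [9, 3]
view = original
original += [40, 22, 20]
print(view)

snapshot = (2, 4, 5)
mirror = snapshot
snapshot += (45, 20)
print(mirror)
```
[9, 3, 40, 22, 20]
(2, 4, 5)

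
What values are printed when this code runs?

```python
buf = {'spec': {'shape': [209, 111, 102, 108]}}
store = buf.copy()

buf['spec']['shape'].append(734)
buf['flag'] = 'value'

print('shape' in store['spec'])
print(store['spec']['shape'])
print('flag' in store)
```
True
[209, 111, 102, 108, 734]
False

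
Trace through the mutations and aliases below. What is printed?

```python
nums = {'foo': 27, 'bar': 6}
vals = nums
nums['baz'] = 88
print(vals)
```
{'foo': 27, 'bar': 6, 'baz': 88}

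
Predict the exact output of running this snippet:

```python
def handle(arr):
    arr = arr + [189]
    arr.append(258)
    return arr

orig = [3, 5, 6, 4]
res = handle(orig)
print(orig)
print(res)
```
[3, 5, 6, 4]
[3, 5, 6, 4, 189, 258]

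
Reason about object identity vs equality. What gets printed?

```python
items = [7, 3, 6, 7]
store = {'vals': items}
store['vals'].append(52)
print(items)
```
[7, 3, 6, 7, 52]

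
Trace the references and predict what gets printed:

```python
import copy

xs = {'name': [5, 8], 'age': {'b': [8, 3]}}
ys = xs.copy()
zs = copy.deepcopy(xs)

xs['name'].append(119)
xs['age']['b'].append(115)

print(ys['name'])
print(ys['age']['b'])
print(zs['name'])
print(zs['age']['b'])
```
[5, 8, 119]
[8, 3, 115]
[5, 8]
[8, 3]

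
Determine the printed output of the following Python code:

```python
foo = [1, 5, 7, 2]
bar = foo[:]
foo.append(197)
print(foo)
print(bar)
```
[1, 5, 7, 2, 197]
[1, 5, 7, 2]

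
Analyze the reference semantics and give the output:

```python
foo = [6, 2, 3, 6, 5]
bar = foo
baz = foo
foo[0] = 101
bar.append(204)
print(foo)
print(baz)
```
[101, 2, 3, 6, 5, 204]
[101, 2, 3, 6, 5, 204]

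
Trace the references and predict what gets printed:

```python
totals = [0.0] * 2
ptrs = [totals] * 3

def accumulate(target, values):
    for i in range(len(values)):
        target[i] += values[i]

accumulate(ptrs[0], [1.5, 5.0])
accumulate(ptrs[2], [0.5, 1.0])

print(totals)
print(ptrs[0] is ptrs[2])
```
[2.0, 6.0]
True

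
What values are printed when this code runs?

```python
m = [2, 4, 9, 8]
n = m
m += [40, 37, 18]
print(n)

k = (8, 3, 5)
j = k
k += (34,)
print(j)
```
[2, 4, 9, 8, 40, 37, 18]
(8, 3, 5)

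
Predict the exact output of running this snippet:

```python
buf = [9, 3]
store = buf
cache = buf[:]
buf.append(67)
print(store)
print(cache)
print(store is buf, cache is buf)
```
[9, 3, 67]
[9, 3]
True False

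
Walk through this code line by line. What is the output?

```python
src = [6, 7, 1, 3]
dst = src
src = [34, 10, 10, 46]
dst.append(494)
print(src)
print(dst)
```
[34, 10, 10, 46]
[6, 7, 1, 3, 494]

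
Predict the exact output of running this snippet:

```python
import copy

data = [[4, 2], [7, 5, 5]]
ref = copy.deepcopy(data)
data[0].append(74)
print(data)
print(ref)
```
[[4, 2, 74], [7, 5, 5]]
[[4, 2], [7, 5, 5]]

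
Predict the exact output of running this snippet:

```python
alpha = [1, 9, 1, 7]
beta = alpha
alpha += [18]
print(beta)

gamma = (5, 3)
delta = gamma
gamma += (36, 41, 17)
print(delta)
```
[1, 9, 1, 7, 18]
(5, 3)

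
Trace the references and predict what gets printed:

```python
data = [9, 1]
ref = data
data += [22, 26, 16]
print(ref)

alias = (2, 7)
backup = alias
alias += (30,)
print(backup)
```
[9, 1, 22, 26, 16]
(2, 7)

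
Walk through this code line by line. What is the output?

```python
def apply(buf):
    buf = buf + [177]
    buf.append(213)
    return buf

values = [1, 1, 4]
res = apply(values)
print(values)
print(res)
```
[1, 1, 4]
[1, 1, 4, 177, 213]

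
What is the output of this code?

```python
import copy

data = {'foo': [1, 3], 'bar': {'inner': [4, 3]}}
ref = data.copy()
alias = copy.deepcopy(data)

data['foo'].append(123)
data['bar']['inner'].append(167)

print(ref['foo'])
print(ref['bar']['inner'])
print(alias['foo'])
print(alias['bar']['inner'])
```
[1, 3, 123]
[4, 3, 167]
[1, 3]
[4, 3]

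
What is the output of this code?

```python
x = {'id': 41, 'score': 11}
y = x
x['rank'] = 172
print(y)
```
{'id': 41, 'score': 11, 'rank': 172}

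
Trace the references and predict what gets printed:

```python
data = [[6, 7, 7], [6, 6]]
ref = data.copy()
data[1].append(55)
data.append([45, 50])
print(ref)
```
[[6, 7, 7], [6, 6, 55]]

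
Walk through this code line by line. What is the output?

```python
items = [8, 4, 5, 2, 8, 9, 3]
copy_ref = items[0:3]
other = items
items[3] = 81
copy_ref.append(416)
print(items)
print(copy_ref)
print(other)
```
[8, 4, 5, 81, 8, 9, 3]
[8, 4, 5, 416]
[8, 4, 5, 81, 8, 9, 3]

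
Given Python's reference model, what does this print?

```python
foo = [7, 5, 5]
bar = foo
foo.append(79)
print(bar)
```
[7, 5, 5, 79]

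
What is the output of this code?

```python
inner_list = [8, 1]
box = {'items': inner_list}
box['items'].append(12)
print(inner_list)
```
[8, 1, 12]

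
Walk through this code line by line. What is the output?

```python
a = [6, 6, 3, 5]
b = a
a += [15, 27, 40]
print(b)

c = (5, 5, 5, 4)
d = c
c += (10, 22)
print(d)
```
[6, 6, 3, 5, 15, 27, 40]
(5, 5, 5, 4)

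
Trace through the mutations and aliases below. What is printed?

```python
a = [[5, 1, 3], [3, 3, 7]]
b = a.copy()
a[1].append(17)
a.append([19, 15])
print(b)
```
[[5, 1, 3], [3, 3, 7, 17]]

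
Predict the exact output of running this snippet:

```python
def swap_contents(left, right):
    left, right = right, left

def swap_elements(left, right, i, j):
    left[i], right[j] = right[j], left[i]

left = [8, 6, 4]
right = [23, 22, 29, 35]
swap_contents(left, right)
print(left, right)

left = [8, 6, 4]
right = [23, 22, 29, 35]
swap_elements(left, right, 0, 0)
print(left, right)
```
[8, 6, 4] [23, 22, 29, 35]
[23, 6, 4] [8, 22, 29, 35]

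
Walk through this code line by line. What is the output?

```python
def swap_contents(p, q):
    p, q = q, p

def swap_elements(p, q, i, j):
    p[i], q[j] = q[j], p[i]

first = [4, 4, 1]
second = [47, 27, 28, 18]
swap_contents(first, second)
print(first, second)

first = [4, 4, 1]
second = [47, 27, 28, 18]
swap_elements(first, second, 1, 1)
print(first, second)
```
[4, 4, 1] [47, 27, 28, 18]
[4, 27, 1] [47, 4, 28, 18]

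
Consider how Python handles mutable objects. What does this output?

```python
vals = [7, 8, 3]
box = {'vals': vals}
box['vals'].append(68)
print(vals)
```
[7, 8, 3, 68]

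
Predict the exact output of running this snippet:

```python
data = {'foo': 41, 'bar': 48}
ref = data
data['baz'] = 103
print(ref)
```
{'foo': 41, 'bar': 48, 'baz': 103}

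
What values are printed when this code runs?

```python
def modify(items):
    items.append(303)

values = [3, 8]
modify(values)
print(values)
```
[3, 8, 303]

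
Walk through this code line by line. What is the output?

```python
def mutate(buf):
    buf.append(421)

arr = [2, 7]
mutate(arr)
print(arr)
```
[2, 7, 421]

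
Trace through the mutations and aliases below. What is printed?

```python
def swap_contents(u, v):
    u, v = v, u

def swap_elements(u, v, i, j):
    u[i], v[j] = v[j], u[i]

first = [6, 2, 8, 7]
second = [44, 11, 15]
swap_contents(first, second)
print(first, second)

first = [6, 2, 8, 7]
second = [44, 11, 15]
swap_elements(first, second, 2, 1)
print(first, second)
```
[6, 2, 8, 7] [44, 11, 15]
[6, 2, 11, 7] [44, 8, 15]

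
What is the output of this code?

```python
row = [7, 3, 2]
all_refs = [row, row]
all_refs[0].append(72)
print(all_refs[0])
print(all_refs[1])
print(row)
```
[7, 3, 2, 72]
[7, 3, 2, 72]
[7, 3, 2, 72]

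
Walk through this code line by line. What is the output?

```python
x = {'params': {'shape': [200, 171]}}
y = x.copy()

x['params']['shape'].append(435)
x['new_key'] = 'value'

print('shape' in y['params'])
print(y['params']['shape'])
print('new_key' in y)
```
True
[200, 171, 435]
False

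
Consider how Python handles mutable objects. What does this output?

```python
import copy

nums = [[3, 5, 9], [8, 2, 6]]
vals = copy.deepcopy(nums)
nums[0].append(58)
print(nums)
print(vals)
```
[[3, 5, 9, 58], [8, 2, 6]]
[[3, 5, 9], [8, 2, 6]]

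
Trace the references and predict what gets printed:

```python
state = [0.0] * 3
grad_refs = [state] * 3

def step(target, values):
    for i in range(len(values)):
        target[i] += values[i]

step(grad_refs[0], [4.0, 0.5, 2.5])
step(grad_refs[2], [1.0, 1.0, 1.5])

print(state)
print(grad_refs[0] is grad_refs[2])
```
[5.0, 1.5, 4.0]
True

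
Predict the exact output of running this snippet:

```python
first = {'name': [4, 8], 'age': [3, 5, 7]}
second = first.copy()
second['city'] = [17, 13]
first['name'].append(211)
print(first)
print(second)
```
{'name': [4, 8, 211], 'age': [3, 5, 7]}
{'name': [4, 8, 211], 'age': [3, 5, 7], 'city': [17, 13]}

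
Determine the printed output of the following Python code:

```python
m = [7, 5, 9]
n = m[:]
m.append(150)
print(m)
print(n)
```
[7, 5, 9, 150]
[7, 5, 9]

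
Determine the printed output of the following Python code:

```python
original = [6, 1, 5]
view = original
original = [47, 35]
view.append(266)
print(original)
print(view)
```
[47, 35]
[6, 1, 5, 266]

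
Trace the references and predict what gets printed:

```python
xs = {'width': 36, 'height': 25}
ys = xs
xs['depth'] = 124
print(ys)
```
{'width': 36, 'height': 25, 'depth': 124}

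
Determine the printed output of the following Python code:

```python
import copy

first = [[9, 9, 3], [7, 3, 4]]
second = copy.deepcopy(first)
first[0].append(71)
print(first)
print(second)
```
[[9, 9, 3, 71], [7, 3, 4]]
[[9, 9, 3], [7, 3, 4]]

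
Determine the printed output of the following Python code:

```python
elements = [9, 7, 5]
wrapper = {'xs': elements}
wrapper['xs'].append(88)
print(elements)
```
[9, 7, 5, 88]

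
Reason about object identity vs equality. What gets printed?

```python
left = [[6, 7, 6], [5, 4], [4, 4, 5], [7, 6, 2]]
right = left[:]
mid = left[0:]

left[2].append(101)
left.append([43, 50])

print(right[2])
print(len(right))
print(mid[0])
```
[4, 4, 5, 101]
4
[6, 7, 6]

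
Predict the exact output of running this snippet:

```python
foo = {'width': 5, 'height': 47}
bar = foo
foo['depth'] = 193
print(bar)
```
{'width': 5, 'height': 47, 'depth': 193}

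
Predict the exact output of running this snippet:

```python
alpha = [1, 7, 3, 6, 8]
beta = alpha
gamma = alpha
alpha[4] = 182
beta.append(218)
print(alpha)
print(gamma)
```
[1, 7, 3, 6, 182, 218]
[1, 7, 3, 6, 182, 218]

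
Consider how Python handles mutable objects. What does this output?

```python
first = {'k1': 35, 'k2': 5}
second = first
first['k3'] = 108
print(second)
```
{'k1': 35, 'k2': 5, 'k3': 108}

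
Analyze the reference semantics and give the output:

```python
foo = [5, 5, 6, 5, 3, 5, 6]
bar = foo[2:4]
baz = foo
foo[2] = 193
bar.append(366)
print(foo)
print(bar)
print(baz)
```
[5, 5, 193, 5, 3, 5, 6]
[6, 5, 366]
[5, 5, 193, 5, 3, 5, 6]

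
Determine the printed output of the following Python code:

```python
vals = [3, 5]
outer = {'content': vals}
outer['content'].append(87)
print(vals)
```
[3, 5, 87]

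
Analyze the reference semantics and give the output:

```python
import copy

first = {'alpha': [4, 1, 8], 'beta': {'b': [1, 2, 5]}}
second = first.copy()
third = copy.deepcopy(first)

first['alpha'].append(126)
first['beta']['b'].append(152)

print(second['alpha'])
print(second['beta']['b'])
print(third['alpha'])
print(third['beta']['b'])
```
[4, 1, 8, 126]
[1, 2, 5, 152]
[4, 1, 8]
[1, 2, 5]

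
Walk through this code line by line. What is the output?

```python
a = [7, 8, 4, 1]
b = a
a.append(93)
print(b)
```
[7, 8, 4, 1, 93]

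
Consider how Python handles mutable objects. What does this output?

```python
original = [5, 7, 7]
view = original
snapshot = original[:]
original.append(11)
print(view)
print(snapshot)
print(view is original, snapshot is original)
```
[5, 7, 7, 11]
[5, 7, 7]
True False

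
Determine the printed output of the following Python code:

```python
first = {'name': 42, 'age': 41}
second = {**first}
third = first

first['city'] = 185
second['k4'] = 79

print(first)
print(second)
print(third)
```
{'name': 42, 'age': 41, 'city': 185}
{'name': 42, 'age': 41, 'k4': 79}
{'name': 42, 'age': 41, 'city': 185}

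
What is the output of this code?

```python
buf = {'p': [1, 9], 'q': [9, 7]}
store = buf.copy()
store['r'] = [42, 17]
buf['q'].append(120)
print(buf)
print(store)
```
{'p': [1, 9], 'q': [9, 7, 120]}
{'p': [1, 9], 'q': [9, 7, 120], 'r': [42, 17]}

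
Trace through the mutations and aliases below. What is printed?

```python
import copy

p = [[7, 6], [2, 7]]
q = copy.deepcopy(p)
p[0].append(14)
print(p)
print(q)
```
[[7, 6, 14], [2, 7]]
[[7, 6], [2, 7]]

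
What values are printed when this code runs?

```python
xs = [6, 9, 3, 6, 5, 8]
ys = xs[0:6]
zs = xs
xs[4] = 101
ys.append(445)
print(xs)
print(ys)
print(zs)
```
[6, 9, 3, 6, 101, 8]
[6, 9, 3, 6, 5, 8, 445]
[6, 9, 3, 6, 101, 8]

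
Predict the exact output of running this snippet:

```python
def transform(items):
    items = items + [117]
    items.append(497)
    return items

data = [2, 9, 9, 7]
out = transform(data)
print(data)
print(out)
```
[2, 9, 9, 7]
[2, 9, 9, 7, 117, 497]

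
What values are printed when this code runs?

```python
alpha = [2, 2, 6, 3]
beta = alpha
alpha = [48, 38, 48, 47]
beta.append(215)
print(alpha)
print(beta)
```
[48, 38, 48, 47]
[2, 2, 6, 3, 215]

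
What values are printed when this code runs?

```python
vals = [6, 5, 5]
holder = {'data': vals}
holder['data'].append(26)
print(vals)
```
[6, 5, 5, 26]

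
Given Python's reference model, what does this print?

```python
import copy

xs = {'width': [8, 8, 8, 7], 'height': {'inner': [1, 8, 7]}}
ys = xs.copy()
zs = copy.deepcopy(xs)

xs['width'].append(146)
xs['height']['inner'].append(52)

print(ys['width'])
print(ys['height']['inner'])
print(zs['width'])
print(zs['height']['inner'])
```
[8, 8, 8, 7, 146]
[1, 8, 7, 52]
[8, 8, 8, 7]
[1, 8, 7]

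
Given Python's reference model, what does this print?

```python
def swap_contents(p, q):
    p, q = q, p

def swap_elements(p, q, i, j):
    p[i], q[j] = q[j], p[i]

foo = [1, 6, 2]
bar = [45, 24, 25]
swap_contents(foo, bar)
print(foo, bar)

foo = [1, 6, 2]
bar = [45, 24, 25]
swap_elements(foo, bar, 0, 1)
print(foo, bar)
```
[1, 6, 2] [45, 24, 25]
[24, 6, 2] [45, 1, 25]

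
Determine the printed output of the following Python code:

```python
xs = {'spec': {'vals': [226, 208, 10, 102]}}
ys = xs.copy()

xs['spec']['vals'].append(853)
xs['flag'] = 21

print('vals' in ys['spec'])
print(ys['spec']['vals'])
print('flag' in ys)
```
True
[226, 208, 10, 102, 853]
False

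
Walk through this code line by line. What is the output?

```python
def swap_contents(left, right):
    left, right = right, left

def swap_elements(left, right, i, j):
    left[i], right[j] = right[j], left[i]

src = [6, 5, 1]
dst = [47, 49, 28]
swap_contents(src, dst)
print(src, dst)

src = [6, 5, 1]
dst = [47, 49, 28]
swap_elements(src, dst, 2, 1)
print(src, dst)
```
[6, 5, 1] [47, 49, 28]
[6, 5, 49] [47, 1, 28]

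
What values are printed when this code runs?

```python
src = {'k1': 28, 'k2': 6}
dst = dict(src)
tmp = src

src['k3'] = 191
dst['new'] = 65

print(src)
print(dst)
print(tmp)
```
{'k1': 28, 'k2': 6, 'k3': 191}
{'k1': 28, 'k2': 6, 'new': 65}
{'k1': 28, 'k2': 6, 'k3': 191}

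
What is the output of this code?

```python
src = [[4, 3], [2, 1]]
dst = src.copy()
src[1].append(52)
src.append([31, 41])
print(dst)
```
[[4, 3], [2, 1, 52]]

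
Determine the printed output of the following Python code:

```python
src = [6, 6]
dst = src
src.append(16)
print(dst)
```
[6, 6, 16]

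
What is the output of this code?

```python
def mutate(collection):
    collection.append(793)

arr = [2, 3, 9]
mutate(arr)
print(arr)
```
[2, 3, 9, 793]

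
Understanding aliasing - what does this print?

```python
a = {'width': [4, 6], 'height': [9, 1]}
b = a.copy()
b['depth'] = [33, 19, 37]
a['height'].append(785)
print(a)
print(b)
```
{'width': [4, 6], 'height': [9, 1, 785]}
{'width': [4, 6], 'height': [9, 1, 785], 'depth': [33, 19, 37]}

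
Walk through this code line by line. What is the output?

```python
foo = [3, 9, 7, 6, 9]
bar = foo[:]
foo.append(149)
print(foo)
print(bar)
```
[3, 9, 7, 6, 9, 149]
[3, 9, 7, 6, 9]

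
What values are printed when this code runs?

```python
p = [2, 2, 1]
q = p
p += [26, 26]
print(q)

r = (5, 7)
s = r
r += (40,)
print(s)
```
[2, 2, 1, 26, 26]
(5, 7)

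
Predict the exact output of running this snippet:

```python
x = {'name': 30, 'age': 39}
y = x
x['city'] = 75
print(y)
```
{'name': 30, 'age': 39, 'city': 75}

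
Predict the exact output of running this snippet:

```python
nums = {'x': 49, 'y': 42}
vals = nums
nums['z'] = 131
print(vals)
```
{'x': 49, 'y': 42, 'z': 131}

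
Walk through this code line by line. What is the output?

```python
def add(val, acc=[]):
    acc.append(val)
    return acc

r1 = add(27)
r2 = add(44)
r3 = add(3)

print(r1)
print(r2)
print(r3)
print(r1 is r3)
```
[27, 44, 3]
[27, 44, 3]
[27, 44, 3]
True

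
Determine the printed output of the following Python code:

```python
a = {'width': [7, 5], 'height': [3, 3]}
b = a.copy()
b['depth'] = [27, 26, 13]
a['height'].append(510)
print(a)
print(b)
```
{'width': [7, 5], 'height': [3, 3, 510]}
{'width': [7, 5], 'height': [3, 3, 510], 'depth': [27, 26, 13]}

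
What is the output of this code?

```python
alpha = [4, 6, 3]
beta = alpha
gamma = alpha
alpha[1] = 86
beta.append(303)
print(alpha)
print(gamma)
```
[4, 86, 3, 303]
[4, 86, 3, 303]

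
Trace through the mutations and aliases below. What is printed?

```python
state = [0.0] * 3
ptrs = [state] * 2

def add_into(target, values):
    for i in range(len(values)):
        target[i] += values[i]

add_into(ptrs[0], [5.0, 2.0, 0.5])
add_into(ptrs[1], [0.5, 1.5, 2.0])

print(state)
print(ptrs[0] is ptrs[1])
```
[5.5, 3.5, 2.5]
True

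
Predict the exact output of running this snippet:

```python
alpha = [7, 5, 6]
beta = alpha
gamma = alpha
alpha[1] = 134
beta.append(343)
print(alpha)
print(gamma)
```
[7, 134, 6, 343]
[7, 134, 6, 343]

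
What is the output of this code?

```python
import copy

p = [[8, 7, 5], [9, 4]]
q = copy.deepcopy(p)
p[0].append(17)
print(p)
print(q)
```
[[8, 7, 5, 17], [9, 4]]
[[8, 7, 5], [9, 4]]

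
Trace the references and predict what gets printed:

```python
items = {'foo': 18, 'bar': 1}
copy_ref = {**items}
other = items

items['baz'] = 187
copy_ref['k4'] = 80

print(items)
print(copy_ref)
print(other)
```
{'foo': 18, 'bar': 1, 'baz': 187}
{'foo': 18, 'bar': 1, 'k4': 80}
{'foo': 18, 'bar': 1, 'baz': 187}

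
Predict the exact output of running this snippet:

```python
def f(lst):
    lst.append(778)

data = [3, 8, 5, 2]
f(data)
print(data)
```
[3, 8, 5, 2, 778]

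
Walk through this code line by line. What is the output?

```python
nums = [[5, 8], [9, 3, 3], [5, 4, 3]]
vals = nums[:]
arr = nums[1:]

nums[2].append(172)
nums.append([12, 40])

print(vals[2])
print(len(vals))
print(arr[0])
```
[5, 4, 3, 172]
3
[9, 3, 3]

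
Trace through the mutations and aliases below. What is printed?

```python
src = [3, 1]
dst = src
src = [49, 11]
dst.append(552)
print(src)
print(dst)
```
[49, 11]
[3, 1, 552]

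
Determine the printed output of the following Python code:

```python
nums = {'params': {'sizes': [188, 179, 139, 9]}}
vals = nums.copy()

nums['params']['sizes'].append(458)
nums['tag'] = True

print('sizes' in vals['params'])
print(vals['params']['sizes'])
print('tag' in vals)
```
True
[188, 179, 139, 9, 458]
False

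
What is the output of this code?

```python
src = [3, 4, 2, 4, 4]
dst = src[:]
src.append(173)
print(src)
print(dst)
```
[3, 4, 2, 4, 4, 173]
[3, 4, 2, 4, 4]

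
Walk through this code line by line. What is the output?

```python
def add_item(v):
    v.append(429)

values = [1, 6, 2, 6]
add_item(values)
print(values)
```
[1, 6, 2, 6, 429]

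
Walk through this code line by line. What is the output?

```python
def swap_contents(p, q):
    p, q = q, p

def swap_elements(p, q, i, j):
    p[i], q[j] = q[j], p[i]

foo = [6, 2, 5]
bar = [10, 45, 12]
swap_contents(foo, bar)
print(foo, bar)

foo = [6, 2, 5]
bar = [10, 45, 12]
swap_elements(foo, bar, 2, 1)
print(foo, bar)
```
[6, 2, 5] [10, 45, 12]
[6, 2, 45] [10, 5, 12]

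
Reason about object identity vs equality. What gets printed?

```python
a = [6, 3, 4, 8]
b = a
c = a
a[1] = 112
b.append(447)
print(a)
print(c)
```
[6, 112, 4, 8, 447]
[6, 112, 4, 8, 447]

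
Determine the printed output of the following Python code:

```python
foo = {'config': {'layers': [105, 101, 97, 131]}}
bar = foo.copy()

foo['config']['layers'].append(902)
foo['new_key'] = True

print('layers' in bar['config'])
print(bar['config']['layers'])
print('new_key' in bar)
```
True
[105, 101, 97, 131, 902]
False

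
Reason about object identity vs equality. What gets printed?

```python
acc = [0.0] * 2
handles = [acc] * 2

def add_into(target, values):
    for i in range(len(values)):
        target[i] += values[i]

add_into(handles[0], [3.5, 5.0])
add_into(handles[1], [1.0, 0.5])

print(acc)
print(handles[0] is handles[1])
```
[4.5, 5.5]
True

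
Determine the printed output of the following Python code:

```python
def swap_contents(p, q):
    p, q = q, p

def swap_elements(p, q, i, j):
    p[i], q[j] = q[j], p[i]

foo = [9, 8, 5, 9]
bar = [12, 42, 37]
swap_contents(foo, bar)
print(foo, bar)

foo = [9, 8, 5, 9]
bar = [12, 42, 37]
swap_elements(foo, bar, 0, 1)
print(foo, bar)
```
[9, 8, 5, 9] [12, 42, 37]
[42, 8, 5, 9] [12, 9, 37]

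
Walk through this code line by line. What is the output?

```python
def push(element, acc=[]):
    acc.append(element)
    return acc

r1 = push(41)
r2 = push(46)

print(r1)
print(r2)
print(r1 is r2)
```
[41, 46]
[41, 46]
True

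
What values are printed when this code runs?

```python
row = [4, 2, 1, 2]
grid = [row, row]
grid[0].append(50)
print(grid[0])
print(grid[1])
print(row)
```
[4, 2, 1, 2, 50]
[4, 2, 1, 2, 50]
[4, 2, 1, 2, 50]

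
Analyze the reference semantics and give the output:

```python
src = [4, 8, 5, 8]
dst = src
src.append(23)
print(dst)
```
[4, 8, 5, 8, 23]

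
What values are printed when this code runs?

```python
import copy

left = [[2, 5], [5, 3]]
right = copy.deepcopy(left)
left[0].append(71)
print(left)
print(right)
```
[[2, 5, 71], [5, 3]]
[[2, 5], [5, 3]]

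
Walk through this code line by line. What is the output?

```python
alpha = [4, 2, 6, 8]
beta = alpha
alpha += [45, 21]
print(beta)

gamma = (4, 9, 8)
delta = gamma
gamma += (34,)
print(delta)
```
[4, 2, 6, 8, 45, 21]
(4, 9, 8)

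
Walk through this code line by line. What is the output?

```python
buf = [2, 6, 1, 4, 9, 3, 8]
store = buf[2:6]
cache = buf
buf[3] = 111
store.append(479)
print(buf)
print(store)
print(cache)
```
[2, 6, 1, 111, 9, 3, 8]
[1, 4, 9, 3, 479]
[2, 6, 1, 111, 9, 3, 8]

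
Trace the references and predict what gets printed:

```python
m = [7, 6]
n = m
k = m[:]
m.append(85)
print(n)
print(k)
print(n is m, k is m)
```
[7, 6, 85]
[7, 6]
True False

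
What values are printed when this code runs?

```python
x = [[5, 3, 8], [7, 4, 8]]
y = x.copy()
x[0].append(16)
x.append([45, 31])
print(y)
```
[[5, 3, 8, 16], [7, 4, 8]]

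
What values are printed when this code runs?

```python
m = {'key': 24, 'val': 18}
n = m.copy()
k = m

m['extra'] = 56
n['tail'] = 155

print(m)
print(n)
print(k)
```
{'key': 24, 'val': 18, 'extra': 56}
{'key': 24, 'val': 18, 'tail': 155}
{'key': 24, 'val': 18, 'extra': 56}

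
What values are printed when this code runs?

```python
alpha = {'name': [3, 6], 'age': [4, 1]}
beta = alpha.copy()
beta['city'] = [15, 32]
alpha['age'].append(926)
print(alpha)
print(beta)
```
{'name': [3, 6], 'age': [4, 1, 926]}
{'name': [3, 6], 'age': [4, 1, 926], 'city': [15, 32]}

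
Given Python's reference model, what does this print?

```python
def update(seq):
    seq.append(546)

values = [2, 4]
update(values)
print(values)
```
[2, 4, 546]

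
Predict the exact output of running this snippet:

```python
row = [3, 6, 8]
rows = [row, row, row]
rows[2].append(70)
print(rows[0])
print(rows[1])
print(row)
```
[3, 6, 8, 70]
[3, 6, 8, 70]
[3, 6, 8, 70]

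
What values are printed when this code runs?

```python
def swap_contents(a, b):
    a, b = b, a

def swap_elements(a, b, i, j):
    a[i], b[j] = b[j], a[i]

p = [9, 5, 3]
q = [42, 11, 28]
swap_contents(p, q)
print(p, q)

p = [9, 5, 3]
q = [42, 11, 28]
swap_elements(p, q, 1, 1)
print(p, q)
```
[9, 5, 3] [42, 11, 28]
[9, 11, 3] [42, 5, 28]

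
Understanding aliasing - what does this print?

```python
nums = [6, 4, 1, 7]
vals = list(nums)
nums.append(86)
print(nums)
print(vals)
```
[6, 4, 1, 7, 86]
[6, 4, 1, 7]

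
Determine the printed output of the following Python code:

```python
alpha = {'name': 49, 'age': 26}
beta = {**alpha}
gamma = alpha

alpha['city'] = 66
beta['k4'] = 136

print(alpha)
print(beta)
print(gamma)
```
{'name': 49, 'age': 26, 'city': 66}
{'name': 49, 'age': 26, 'k4': 136}
{'name': 49, 'age': 26, 'city': 66}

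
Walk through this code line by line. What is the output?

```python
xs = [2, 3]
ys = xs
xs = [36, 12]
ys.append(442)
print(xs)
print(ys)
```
[36, 12]
[2, 3, 442]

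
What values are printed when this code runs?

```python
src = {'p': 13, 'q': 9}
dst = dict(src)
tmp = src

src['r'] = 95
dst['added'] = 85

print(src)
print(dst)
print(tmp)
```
{'p': 13, 'q': 9, 'r': 95}
{'p': 13, 'q': 9, 'added': 85}
{'p': 13, 'q': 9, 'r': 95}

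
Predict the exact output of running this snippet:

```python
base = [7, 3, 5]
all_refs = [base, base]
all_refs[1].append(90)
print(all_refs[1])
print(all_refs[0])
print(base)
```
[7, 3, 5, 90]
[7, 3, 5, 90]
[7, 3, 5, 90]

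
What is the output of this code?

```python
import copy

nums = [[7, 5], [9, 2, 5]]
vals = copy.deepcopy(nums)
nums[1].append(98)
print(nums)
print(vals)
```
[[7, 5], [9, 2, 5, 98]]
[[7, 5], [9, 2, 5]]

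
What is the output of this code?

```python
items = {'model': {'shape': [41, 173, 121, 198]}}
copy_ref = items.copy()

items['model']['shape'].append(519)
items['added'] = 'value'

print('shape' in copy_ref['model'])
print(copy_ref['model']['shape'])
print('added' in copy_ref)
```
True
[41, 173, 121, 198, 519]
False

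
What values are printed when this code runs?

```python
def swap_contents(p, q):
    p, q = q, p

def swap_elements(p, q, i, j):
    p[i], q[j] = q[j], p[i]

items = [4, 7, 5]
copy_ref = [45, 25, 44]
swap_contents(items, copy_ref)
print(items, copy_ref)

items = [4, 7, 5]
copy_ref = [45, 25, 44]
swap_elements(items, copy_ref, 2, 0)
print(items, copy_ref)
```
[4, 7, 5] [45, 25, 44]
[4, 7, 45] [5, 25, 44]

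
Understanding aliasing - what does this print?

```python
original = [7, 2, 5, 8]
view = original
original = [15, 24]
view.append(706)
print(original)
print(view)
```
[15, 24]
[7, 2, 5, 8, 706]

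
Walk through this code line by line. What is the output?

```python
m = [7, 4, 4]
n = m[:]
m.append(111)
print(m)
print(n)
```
[7, 4, 4, 111]
[7, 4, 4]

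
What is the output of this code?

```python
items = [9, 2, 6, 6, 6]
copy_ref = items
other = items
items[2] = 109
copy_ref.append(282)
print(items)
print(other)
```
[9, 2, 109, 6, 6, 282]
[9, 2, 109, 6, 6, 282]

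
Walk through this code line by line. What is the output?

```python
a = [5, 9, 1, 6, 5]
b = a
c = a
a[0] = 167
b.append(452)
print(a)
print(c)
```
[167, 9, 1, 6, 5, 452]
[167, 9, 1, 6, 5, 452]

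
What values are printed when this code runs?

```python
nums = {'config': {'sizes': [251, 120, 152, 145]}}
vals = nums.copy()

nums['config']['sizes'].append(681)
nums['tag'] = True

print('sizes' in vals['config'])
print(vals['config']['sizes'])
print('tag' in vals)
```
True
[251, 120, 152, 145, 681]
False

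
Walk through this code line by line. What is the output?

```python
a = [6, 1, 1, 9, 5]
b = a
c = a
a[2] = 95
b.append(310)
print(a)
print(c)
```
[6, 1, 95, 9, 5, 310]
[6, 1, 95, 9, 5, 310]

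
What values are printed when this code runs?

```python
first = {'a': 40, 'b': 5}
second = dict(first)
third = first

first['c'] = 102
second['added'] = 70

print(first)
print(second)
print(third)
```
{'a': 40, 'b': 5, 'c': 102}
{'a': 40, 'b': 5, 'added': 70}
{'a': 40, 'b': 5, 'c': 102}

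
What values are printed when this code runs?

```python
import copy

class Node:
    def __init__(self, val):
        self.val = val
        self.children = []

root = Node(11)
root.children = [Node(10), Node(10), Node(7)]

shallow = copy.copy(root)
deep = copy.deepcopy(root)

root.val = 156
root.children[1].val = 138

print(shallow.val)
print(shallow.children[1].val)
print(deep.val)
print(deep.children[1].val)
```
11
138
11
10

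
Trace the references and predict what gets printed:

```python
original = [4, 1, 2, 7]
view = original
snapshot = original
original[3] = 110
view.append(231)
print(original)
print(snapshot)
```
[4, 1, 2, 110, 231]
[4, 1, 2, 110, 231]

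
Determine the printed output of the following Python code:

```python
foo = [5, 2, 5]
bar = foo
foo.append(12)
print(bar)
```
[5, 2, 5, 12]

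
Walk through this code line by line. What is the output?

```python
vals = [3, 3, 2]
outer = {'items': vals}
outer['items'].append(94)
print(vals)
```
[3, 3, 2, 94]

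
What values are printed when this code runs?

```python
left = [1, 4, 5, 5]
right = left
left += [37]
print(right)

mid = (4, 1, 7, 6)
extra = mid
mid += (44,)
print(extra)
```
[1, 4, 5, 5, 37]
(4, 1, 7, 6)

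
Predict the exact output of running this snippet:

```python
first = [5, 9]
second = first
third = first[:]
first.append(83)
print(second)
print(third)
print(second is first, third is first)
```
[5, 9, 83]
[5, 9]
True False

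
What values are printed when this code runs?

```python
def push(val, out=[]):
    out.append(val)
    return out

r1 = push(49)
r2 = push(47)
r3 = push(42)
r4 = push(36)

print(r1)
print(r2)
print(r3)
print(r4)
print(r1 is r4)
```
[49, 47, 42, 36]
[49, 47, 42, 36]
[49, 47, 42, 36]
[49, 47, 42, 36]
True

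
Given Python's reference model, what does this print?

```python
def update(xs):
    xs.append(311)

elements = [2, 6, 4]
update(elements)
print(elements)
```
[2, 6, 4, 311]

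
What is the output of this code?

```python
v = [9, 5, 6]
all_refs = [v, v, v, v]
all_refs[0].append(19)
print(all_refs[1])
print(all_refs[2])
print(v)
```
[9, 5, 6, 19]
[9, 5, 6, 19]
[9, 5, 6, 19]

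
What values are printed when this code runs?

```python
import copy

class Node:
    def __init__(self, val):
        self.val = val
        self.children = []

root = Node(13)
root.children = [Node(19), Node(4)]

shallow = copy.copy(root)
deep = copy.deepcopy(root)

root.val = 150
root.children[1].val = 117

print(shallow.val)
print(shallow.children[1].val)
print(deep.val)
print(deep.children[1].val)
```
13
117
13
4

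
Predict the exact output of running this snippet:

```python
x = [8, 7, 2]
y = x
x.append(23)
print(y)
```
[8, 7, 2, 23]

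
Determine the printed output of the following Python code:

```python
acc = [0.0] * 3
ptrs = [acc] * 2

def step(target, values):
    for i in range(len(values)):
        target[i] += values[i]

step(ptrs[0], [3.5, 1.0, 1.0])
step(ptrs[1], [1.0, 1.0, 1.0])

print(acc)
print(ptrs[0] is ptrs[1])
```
[4.5, 2.0, 2.0]
True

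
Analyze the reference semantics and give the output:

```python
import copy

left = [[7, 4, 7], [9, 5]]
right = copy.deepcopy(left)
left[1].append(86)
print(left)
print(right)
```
[[7, 4, 7], [9, 5, 86]]
[[7, 4, 7], [9, 5]]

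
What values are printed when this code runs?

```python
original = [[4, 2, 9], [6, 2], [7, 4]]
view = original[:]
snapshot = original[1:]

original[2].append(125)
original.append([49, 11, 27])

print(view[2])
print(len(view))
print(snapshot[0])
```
[7, 4, 125]
3
[6, 2]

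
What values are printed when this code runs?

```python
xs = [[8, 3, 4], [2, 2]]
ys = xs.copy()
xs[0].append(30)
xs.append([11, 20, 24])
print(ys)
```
[[8, 3, 4, 30], [2, 2]]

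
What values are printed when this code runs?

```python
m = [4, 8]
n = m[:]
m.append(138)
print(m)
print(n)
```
[4, 8, 138]
[4, 8]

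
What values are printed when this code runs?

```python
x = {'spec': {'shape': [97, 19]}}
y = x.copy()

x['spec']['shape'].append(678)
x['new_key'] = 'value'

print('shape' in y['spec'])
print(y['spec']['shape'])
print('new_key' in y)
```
True
[97, 19, 678]
False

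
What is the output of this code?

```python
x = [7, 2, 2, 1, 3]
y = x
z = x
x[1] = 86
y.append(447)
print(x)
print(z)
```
[7, 86, 2, 1, 3, 447]
[7, 86, 2, 1, 3, 447]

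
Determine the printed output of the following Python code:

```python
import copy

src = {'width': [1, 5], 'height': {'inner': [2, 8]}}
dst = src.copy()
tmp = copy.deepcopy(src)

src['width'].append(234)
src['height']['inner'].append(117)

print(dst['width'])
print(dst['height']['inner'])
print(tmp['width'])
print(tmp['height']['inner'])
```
[1, 5, 234]
[2, 8, 117]
[1, 5]
[2, 8]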